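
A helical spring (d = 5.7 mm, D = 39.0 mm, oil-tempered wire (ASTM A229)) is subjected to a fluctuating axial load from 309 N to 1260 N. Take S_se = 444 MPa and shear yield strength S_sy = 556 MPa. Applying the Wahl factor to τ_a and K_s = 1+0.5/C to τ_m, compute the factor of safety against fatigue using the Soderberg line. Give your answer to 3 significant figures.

C = D/d = 39.0/5.7 = 6.8421; K_W = (4C−1)/(4C−4)+0.615/C = 1.2183; K_s = 1+0.5/C = 1.0731
F_a = (F_max−F_min)/2 = 475.5 N; F_m = (F_max+F_min)/2 = 784.5 N
τ_a = K_W·8F_aD/(πd³) = 1.2183 × 254.99 = 310.65 MPa
τ_m = K_s·8F_mD/(πd³) = 1.0731 × 420.7 = 451.44 MPa
Soderberg: 1/n_f = τ_a/S_se + τ_m/S_sy = 310.65/444 + 451.44/556 = 0.69966 + 0.81195 = 1.5116
n_f = 1/1.5116 = 0.6615

0.662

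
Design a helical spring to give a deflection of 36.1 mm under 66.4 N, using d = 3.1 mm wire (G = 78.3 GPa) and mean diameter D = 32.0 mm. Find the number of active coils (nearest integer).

Required rate k = F/δ = 66.4/36.1 = 1.8393 N/mm
N_a = Gd⁴/(8D³k) = (78.3×10³ × 3.1⁴)/(8 × 32.0³ × 1.8393)
    = 7.23117e+06 / 482171 = 15 → 15 coils

15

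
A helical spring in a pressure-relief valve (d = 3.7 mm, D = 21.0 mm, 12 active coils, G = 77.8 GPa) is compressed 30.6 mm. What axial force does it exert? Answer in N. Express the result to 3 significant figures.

k = Gd⁴/(8D³N_a) = (77.8×10³)(3.7⁴)/(8·21.0³·12) = 16.401 N/mm
F = k·δ = 16.401 × 30.6 = 501.86 N

502 N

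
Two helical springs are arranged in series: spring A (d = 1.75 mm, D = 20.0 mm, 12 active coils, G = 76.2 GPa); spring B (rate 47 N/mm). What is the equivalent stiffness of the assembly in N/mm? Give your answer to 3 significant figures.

k_A = Gd⁴/(8D³N_a) = (76.2×10³)(1.75⁴)/(8·20.0³·12) = 0.93056 N/mm
Series: 1/k_eq = 1/0.93056 + 1/47 = 1.0959; k_eq = 0.9125 N/mm

0.912 N/mm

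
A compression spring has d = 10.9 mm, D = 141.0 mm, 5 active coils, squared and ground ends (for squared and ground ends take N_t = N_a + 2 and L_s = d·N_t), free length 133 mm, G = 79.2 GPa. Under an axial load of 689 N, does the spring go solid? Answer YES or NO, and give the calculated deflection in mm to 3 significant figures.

YES, δ = 69.1 mm

k = Gd⁴/(8D³N_a) = (79.2×10³)(10.9⁴)/(8·141.0³·5) = 9.9704 N/mm
N_t = 7; L_s = 10.9·7 = 76.3 mm; δ_solid = L₀ − L_s = 133 − 76.3 = 56.7 mm
δ = F/k = 689/9.9704 = 69.104 mm
δ ≥ δ_solid → spring goes solid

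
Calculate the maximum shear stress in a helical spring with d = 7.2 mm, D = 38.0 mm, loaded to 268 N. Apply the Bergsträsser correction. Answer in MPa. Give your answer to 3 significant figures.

88.7 MPa

Spring index C = D/d = 38.0/7.2 = 5.2778
K_B = (4C+2)/(4C−3) = 23.111/18.111 = 1.2761
τ₀ = 8FD/(πd³) = 8·268·38.0/(π·7.2³) = 81472/1172.6 = 69.48 MPa
τ_max = K·τ₀ = 1.2761 × 69.48 = 88.662 MPa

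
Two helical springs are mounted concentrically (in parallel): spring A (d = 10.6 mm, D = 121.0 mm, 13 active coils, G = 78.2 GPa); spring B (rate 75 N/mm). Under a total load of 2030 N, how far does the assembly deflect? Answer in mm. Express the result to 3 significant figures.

k_A = Gd⁴/(8D³N_a) = (78.2×10³)(10.6⁴)/(8·121.0³·13) = 5.3585 N/mm
Parallel: k_eq = 5.3585 + 75 = 80.358 N/mm
δ = F/k_eq = 2030/80.358 = 25.262 mm

25.3 mm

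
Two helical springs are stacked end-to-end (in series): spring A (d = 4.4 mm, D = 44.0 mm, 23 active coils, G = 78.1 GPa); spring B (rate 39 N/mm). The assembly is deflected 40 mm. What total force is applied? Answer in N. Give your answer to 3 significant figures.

71.3 N

k_A = Gd⁴/(8D³N_a) = (78.1×10³)(4.4⁴)/(8·44.0³·23) = 1.8676 N/mm
Series: 1/k_eq = 1/1.8676 + 1/39 = 0.56109; k_eq = 1.7823 N/mm
F = k_eq·δ = 1.7823·40 = 71.29 N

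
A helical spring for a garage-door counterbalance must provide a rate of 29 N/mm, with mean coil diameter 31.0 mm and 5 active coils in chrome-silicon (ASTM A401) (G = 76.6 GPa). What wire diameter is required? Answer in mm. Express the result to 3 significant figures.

4.61 mm

d = (8D³N_a·k / G)^(1/4) = (8·31.0³·5·29 / (76.6×10³))^0.25
  = (451.14)^0.25 = 4.6087 mm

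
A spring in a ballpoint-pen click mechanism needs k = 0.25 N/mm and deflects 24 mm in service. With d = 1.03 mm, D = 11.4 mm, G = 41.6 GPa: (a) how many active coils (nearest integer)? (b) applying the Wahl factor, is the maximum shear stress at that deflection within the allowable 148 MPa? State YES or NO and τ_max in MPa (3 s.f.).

N_a = Gd⁴/(8D³k) = (41.6×10³)(1.03⁴)/(8·11.4³·0.25) = 15.8 → N_a = 16
Actual rate k = Gd⁴/(8D³·16) = 0.2469 N/mm
Working load F = kδ = 0.2469·24 = 5.9256 N
C = 11.4/1.03 = 11.0680; K_W = (4C−1)/(4C−4)+0.615/C = 1.1301
τ_max = K_W·8FD/(πd³) = 1.1301·157.42 = 177.89 MPa
τ_max > 148 MPa → exceeds allowable

(a) 16 coils; (b) NO, τ_max = 178 MPa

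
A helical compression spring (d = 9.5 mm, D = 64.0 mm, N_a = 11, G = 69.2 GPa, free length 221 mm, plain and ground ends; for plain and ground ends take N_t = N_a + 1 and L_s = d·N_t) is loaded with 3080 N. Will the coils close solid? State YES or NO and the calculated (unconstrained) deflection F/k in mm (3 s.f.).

YES, δ = 126 mm

k = Gd⁴/(8D³N_a) = (69.2×10³)(9.5⁴)/(8·64.0³·11) = 24.433 N/mm
N_t = 12; L_s = 9.5·12 = 114 mm; δ_solid = L₀ − L_s = 221 − 114 = 107 mm
δ = F/k = 3080/24.433 = 126.06 mm
δ ≥ δ_solid → spring goes solid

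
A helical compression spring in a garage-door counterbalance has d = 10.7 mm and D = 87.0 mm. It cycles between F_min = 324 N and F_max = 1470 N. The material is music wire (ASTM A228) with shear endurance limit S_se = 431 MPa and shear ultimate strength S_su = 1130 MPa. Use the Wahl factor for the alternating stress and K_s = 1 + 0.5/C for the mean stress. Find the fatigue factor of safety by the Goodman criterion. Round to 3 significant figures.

2.29

C = D/d = 87.0/10.7 = 8.1308; K_W = (4C−1)/(4C−4)+0.615/C = 1.1808; K_s = 1+0.5/C = 1.0615
F_a = (F_max−F_min)/2 = 573 N; F_m = (F_max+F_min)/2 = 897 N
τ_a = K_W·8F_aD/(πd³) = 1.1808 × 103.62 = 122.36 MPa
τ_m = K_s·8F_mD/(πd³) = 1.0615 × 162.22 = 172.19 MPa
Goodman: 1/n_f = τ_a/S_se + τ_m/S_su = 122.36/431 + 172.19/1130 = 0.28390 + 0.15238 = 0.43629
n_f = 1/0.43629 = 2.292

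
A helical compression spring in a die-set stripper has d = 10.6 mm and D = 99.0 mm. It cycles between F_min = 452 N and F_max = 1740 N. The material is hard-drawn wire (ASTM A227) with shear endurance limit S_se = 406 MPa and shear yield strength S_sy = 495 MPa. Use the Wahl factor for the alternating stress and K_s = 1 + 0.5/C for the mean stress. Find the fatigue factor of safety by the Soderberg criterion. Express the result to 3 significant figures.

1.13

C = D/d = 99.0/10.6 = 9.3396; K_W = (4C−1)/(4C−4)+0.615/C = 1.1558; K_s = 1+0.5/C = 1.0535
F_a = (F_max−F_min)/2 = 644 N; F_m = (F_max+F_min)/2 = 1096 N
τ_a = K_W·8F_aD/(πd³) = 1.1558 × 136.31 = 157.55 MPa
τ_m = K_s·8F_mD/(πd³) = 1.0535 × 231.99 = 244.41 MPa
Soderberg: 1/n_f = τ_a/S_se + τ_m/S_sy = 157.55/406 + 244.41/495 = 0.38805 + 0.49376 = 0.88181
n_f = 1/0.88181 = 1.134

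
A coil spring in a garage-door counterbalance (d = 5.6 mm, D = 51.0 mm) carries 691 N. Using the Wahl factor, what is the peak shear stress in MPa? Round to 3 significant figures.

Spring index C = D/d = 51.0/5.6 = 9.1071
K_W = (4C−1)/(4C−4) + 0.615/C = 35.429/32.429 + 0.0675 = 1.1600
τ₀ = 8FD/(πd³) = 8·691·51.0/(π·5.6³) = 281928/551.71 = 511 MPa
τ_max = K·τ₀ = 1.1600 × 511 = 592.79 MPa

593 MPa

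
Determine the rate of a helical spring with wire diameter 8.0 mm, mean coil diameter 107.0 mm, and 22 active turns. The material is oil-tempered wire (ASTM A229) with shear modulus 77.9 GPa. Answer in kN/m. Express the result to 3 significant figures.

k = Gd⁴/(8D³N_a) = (77.9×10³ × 8.0⁴) / (8 × 107.0³ × 22)
  = 3.19078e+08 / 2.15608e+08 = 1.4799 N/mm

1.48 kN/m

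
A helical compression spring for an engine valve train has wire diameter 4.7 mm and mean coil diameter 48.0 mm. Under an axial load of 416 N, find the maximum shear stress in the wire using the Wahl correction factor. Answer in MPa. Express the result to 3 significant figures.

Spring index C = D/d = 48.0/4.7 = 10.2128
K_W = (4C−1)/(4C−4) + 0.615/C = 39.851/36.851 + 0.0602 = 1.1416
τ₀ = 8FD/(πd³) = 8·416·48.0/(π·4.7³) = 159744/326.17 = 489.76 MPa
τ_max = K·τ₀ = 1.1416 × 489.76 = 559.12 MPa

559 MPa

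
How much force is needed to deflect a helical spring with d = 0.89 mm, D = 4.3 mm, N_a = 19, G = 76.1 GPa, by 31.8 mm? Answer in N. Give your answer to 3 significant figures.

k = Gd⁴/(8D³N_a) = (76.1×10³)(0.89⁴)/(8·4.3³·19) = 3.9509 N/mm
F = k·δ = 3.9509 × 31.8 = 125.64 N

126 N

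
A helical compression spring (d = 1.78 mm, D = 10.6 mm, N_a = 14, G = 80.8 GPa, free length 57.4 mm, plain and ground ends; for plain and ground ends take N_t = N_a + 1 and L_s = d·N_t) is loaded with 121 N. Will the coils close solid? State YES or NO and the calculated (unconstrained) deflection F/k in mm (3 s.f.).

NO, δ = 19.9 mm

k = Gd⁴/(8D³N_a) = (80.8×10³)(1.78⁴)/(8·10.6³·14) = 6.0807 N/mm
N_t = 15; L_s = 1.78·15 = 26.7 mm; δ_solid = L₀ − L_s = 57.4 − 26.7 = 30.7 mm
δ = F/k = 121/6.0807 = 19.899 mm
δ < δ_solid → spring does not go solid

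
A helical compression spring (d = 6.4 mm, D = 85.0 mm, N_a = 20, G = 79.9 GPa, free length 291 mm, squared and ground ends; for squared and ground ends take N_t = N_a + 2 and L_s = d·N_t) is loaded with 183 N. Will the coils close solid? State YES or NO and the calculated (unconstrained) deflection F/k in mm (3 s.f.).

k = Gd⁴/(8D³N_a) = (79.9×10³)(6.4⁴)/(8·85.0³·20) = 1.3642 N/mm
N_t = 22; L_s = 6.4·22 = 140.8 mm; δ_solid = L₀ − L_s = 291 − 140.8 = 150.2 mm
δ = F/k = 183/1.3642 = 134.14 mm
δ < δ_solid → spring does not go solid

NO, δ = 134 mm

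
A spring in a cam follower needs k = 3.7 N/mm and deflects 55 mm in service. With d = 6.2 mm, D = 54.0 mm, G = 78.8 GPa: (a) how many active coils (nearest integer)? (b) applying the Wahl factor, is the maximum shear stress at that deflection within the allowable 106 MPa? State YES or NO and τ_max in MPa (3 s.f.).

N_a = Gd⁴/(8D³k) = (78.8×10³)(6.2⁴)/(8·54.0³·3.7) = 24.98 → N_a = 25
Actual rate k = Gd⁴/(8D³·25) = 3.6973 N/mm
Working load F = kδ = 3.6973·55 = 203.35 N
C = 54.0/6.2 = 8.7097; K_W = (4C−1)/(4C−4)+0.615/C = 1.1679
τ_max = K_W·8FD/(πd³) = 1.1679·117.33 = 137.03 MPa
τ_max > 106 MPa → exceeds allowable

(a) 25 coils; (b) NO, τ_max = 137 MPa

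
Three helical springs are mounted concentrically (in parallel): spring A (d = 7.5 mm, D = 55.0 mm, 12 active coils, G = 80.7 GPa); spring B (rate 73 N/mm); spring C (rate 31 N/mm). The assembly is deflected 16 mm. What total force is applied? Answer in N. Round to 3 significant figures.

k_A = Gd⁴/(8D³N_a) = (80.7×10³)(7.5⁴)/(8·55.0³·12) = 15.987 N/mm
Parallel: k_eq = 15.987 + 73 + 31 = 119.99 N/mm
F = k_eq·δ = 119.99·16 = 1919.8 N

1920 N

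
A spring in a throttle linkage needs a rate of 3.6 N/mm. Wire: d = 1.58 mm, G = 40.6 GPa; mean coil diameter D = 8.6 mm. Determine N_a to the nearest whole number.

14

N_a = Gd⁴/(8D³k) = (40.6×10³ × 1.58⁴)/(8 × 8.6³ × 3.6)
    = 253020 / 18318.4 = 13.81 → 14 coils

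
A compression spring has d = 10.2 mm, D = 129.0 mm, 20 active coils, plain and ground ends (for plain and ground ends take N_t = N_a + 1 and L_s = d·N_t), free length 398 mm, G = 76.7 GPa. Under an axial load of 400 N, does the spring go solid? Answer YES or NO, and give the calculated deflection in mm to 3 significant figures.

NO, δ = 165 mm

k = Gd⁴/(8D³N_a) = (76.7×10³)(10.2⁴)/(8·129.0³·20) = 2.4172 N/mm
N_t = 21; L_s = 10.2·21 = 214.2 mm; δ_solid = L₀ − L_s = 398 − 214.2 = 183.8 mm
δ = F/k = 400/2.4172 = 165.48 mm
δ < δ_solid → spring does not go solid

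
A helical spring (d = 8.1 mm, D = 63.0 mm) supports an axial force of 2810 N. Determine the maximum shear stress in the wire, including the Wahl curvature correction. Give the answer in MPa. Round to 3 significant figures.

Spring index C = D/d = 63.0/8.1 = 7.7778
K_W = (4C−1)/(4C−4) + 0.615/C = 30.111/27.111 + 0.0791 = 1.1897
τ₀ = 8FD/(πd³) = 8·2810·63.0/(π·8.1³) = 1.41624e+06/1669.6 = 848.27 MPa
τ_max = K·τ₀ = 1.1897 × 848.27 = 1009.2 MPa

1010 MPa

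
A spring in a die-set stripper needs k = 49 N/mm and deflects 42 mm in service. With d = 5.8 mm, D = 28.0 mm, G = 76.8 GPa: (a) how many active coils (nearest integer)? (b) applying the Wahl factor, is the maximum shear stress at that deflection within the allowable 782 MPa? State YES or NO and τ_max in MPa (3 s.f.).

N_a = Gd⁴/(8D³k) = (76.8×10³)(5.8⁴)/(8·28.0³·49) = 10.1 → N_a = 10
Actual rate k = Gd⁴/(8D³·10) = 49.489 N/mm
Working load F = kδ = 49.489·42 = 2078.5 N
C = 28.0/5.8 = 4.8276; K_W = (4C−1)/(4C−4)+0.615/C = 1.3233
τ_max = K_W·8FD/(πd³) = 1.3233·759.58 = 1005.2 MPa
τ_max > 782 MPa → exceeds allowable

(a) 10 coils; (b) NO, τ_max = 1010 MPa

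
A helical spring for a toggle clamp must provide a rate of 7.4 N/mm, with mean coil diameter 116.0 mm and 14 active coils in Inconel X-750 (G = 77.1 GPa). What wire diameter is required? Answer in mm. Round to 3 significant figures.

11.4 mm

d = (8D³N_a·k / G)^(1/4) = (8·116.0³·14·7.4 / (77.1×10³))^0.25
  = (16779)^0.25 = 11.3813 mm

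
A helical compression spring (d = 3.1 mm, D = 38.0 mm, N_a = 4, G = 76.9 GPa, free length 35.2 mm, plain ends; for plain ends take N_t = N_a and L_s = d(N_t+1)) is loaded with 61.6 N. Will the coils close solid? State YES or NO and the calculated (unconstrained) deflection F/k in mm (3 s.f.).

k = Gd⁴/(8D³N_a) = (76.9×10³)(3.1⁴)/(8·38.0³·4) = 4.0446 N/mm
N_t = 4; L_s = 3.1·5 = 15.5 mm; δ_solid = L₀ − L_s = 35.2 − 15.5 = 19.7 mm
δ = F/k = 61.6/4.0446 = 15.23 mm
δ < δ_solid → spring does not go solid

NO, δ = 15.2 mm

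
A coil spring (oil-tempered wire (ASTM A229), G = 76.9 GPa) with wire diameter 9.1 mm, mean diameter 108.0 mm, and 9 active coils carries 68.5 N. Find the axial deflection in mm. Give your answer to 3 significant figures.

k = Gd⁴/(8D³N_a) = (76.9×10³)(9.1⁴)/(8·108.0³·9) = 5.8142 N/mm
δ = F/k = 68.5 / 5.8142 = 11.782 mm

11.8 mm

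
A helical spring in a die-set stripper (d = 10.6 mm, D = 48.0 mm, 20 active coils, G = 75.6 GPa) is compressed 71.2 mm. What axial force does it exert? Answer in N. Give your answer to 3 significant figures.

k = Gd⁴/(8D³N_a) = (75.6×10³)(10.6⁴)/(8·48.0³·20) = 53.939 N/mm
F = k·δ = 53.939 × 71.2 = 3840.4 N

3840 N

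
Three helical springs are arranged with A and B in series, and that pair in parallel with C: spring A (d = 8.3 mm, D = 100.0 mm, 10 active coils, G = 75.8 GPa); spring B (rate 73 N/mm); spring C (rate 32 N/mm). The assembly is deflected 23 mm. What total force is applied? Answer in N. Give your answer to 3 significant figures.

k_A = Gd⁴/(8D³N_a) = (75.8×10³)(8.3⁴)/(8·100.0³·10) = 4.4967 N/mm
Springs A,B series: k_AB = 1/(1/4.4967+1/73) = 4.2358 N/mm; parallel with C: k_eq = 4.2358+32 = 36.236 N/mm
F = k_eq·δ = 36.236·23 = 833.42 N

833 N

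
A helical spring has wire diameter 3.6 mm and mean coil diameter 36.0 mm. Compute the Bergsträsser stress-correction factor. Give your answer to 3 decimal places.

1.135

C = D/d = 36.0/3.6 = 10.0000
K_B = (4C+2)/(4C−3) = 42.000/37.000 = 1.1351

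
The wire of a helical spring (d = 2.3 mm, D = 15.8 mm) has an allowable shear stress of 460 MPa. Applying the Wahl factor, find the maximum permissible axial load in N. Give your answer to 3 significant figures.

C = D/d = 15.8/2.3 = 6.8696
K_W = (4C−1)/(4C−4) + 0.615/C = 26.478/23.478 + 0.0895 = 1.2173
τ_max = K·8FD/(πd³) → F_max = τ_allow·πd³/(8DK)
F_max = 460·π·2.3³/(8·15.8·1.2173) = 17583/153.87 = 114.27 N

114 N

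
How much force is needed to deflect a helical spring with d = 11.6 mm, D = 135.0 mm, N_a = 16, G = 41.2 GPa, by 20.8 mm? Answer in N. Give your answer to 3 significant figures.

49.3 N

k = Gd⁴/(8D³N_a) = (41.2×10³)(11.6⁴)/(8·135.0³·16) = 2.3687 N/mm
F = k·δ = 2.3687 × 20.8 = 49.27 N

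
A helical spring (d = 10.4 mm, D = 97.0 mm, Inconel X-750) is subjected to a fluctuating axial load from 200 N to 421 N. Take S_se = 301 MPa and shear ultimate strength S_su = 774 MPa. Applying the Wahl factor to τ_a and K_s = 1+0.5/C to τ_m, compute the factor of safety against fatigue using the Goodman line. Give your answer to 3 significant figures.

C = D/d = 97.0/10.4 = 9.3269; K_W = (4C−1)/(4C−4)+0.615/C = 1.1560; K_s = 1+0.5/C = 1.0536
F_a = (F_max−F_min)/2 = 110.5 N; F_m = (F_max+F_min)/2 = 310.5 N
τ_a = K_W·8F_aD/(πd³) = 1.1560 × 24.265 = 28.05 MPa
τ_m = K_s·8F_mD/(πd³) = 1.0536 × 68.183 = 71.838 MPa
Goodman: 1/n_f = τ_a/S_se + τ_m/S_su = 28.05/301 + 71.838/774 = 0.09319 + 0.09281 = 0.186
n_f = 1/0.186 = 5.376

5.38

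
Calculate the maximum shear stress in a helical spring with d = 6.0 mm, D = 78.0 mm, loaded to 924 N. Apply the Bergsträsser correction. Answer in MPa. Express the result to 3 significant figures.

Spring index C = D/d = 78.0/6.0 = 13.0000
K_B = (4C+2)/(4C−3) = 54.000/49.000 = 1.1020
τ₀ = 8FD/(πd³) = 8·924·78.0/(π·6.0³) = 576576/678.58 = 849.68 MPa
τ_max = K·τ₀ = 1.1020 × 849.68 = 936.38 MPa

936 MPa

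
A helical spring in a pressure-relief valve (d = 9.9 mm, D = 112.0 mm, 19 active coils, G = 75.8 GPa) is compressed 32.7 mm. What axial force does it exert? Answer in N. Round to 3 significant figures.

k = Gd⁴/(8D³N_a) = (75.8×10³)(9.9⁴)/(8·112.0³·19) = 3.4097 N/mm
F = k·δ = 3.4097 × 32.7 = 111.5 N

111 N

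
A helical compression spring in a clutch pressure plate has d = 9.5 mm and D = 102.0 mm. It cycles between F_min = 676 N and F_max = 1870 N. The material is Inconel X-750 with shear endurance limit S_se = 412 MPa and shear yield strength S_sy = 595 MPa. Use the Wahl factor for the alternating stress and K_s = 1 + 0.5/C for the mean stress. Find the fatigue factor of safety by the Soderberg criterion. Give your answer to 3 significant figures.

C = D/d = 102.0/9.5 = 10.7368; K_W = (4C−1)/(4C−4)+0.615/C = 1.1343; K_s = 1+0.5/C = 1.0466
F_a = (F_max−F_min)/2 = 597 N; F_m = (F_max+F_min)/2 = 1273 N
τ_a = K_W·8F_aD/(πd³) = 1.1343 × 180.86 = 205.15 MPa
τ_m = K_s·8F_mD/(πd³) = 1.0466 × 385.65 = 403.61 MPa
Soderberg: 1/n_f = τ_a/S_se + τ_m/S_sy = 205.15/412 + 403.61/595 = 0.49794 + 0.67834 = 1.1763
n_f = 1/1.1763 = 0.8501

0.850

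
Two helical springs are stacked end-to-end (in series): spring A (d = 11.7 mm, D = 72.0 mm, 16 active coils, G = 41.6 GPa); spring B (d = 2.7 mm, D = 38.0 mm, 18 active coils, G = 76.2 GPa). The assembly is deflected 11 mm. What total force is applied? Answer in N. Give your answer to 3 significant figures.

5.47 N

k_A = Gd⁴/(8D³N_a) = (41.6×10³)(11.7⁴)/(8·72.0³·16) = 16.317 N/mm
k_B = Gd⁴/(8D³N_a) = (76.2×10³)(2.7⁴)/(8·38.0³·18) = 0.5125 N/mm
Series: 1/k_eq = 1/16.317 + 1/0.5125 = 2.0125; k_eq = 0.4969 N/mm
F = k_eq·δ = 0.4969·11 = 5.4659 N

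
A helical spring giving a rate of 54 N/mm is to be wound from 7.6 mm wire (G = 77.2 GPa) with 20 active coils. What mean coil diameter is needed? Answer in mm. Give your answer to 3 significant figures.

31.0 mm

D = (Gd⁴/(8N_a·k))^(1/3) = (77.2×10³·7.6⁴/(8·20·54))^(1/3)
  = (29809.7)^(1/3) = 31.0065 mm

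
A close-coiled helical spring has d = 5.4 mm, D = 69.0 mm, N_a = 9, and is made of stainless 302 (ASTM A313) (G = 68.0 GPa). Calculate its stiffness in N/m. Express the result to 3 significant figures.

k = Gd⁴/(8D³N_a) = (68.0×10³ × 5.4⁴) / (8 × 69.0³ × 9)
  = 5.78208e+07 / 2.36526e+07 = 2.4446 N/mm = 2444.6 N/m

2440 N/m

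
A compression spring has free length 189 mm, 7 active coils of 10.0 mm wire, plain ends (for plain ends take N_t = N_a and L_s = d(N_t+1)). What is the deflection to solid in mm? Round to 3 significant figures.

109 mm

N_t = 7; L_s = 10.0·8 = 80 mm
δ_solid = L₀ − L_s = 189 − 80 = 109 mm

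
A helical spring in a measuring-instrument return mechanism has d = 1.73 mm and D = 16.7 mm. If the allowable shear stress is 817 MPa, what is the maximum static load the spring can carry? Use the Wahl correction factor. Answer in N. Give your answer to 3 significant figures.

86.5 N

C = D/d = 16.7/1.73 = 9.6532
K_W = (4C−1)/(4C−4) + 0.615/C = 37.613/34.613 + 0.0637 = 1.1504
τ_max = K·8FD/(πd³) → F_max = τ_allow·πd³/(8DK)
F_max = 817·π·1.73³/(8·16.7·1.1504) = 13290/153.69 = 86.469 N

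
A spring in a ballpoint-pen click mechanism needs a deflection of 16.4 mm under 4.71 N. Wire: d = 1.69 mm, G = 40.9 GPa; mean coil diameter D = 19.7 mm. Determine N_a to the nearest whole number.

Required rate k = F/δ = 4.71/16.4 = 0.2872 N/mm
N_a = Gd⁴/(8D³k) = (40.9×10³ × 1.69⁴)/(8 × 19.7³ × 0.2872)
    = 333634 / 17565.7 = 18.99 → 19 coils

19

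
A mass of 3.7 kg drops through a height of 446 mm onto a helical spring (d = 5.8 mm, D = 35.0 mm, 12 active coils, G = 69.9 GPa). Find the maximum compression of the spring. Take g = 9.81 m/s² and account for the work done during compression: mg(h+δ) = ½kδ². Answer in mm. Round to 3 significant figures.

43.0 mm

k = Gd⁴/(8D³N_a) = (69.9×10³)(5.8⁴)/(8·35.0³·12) = 19.218 N/mm
W = mg = 3.7 × 9.81 = 36.297 N
½kδ² − Wδ − Wh = 0 → δ = (W + √(W² + 2kWh))/k
δ = (36.297 + √(1317.5 + 622228))/19.218 = (36.297 + 789.65)/19.218 = 42.977 mm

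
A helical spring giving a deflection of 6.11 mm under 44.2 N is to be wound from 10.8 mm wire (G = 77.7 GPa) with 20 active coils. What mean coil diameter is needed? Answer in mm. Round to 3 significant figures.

97.0 mm

Required rate k = F/δ = 44.2/6.11 = 7.234 N/mm
D = (Gd⁴/(8N_a·k))^(1/3) = (77.7×10³·10.8⁴/(8·20·7.234))^(1/3)
  = (913303)^(1/3) = 97.0223 mm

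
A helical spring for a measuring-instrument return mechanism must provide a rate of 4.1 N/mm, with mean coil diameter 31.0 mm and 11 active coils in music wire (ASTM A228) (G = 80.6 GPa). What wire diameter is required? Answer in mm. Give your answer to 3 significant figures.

3.40 mm

d = (8D³N_a·k / G)^(1/4) = (8·31.0³·11·4.1 / (80.6×10³))^0.25
  = (133.36)^0.25 = 3.3982 mm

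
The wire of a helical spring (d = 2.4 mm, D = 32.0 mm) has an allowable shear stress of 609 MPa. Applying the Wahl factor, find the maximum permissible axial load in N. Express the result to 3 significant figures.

C = D/d = 32.0/2.4 = 13.3333
K_W = (4C−1)/(4C−4) + 0.615/C = 52.333/49.333 + 0.0461 = 1.1069
τ_max = K·8FD/(πd³) → F_max = τ_allow·πd³/(8DK)
F_max = 609·π·2.4³/(8·32.0·1.1069) = 26448/283.38 = 93.334 N

93.3 N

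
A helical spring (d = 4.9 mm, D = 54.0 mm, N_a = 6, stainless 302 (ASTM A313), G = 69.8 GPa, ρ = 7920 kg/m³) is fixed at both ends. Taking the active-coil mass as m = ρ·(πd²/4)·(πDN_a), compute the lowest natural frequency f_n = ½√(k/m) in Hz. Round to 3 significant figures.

k = Gd⁴/(8D³N_a) = (69.8×10³)(4.9⁴)/(8·54.0³·6) = 5.3237 N/mm = 5323.7 N/m
Wire length L = πDN_a = π·54.0·6 = 1017.9 mm
m = ρ·(πd²/4)·L = 7920 × 18.857×10⁻⁶ m² × 1.0179 m = 0.15202 kg
f_n = ½√(k/m) = 0.5·√(5323.7/0.15202) = 0.5·√(35020) = 93.568 Hz

93.6 Hz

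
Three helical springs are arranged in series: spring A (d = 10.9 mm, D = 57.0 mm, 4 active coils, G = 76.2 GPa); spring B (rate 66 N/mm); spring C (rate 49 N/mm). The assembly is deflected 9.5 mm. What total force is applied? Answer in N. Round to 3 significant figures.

k_A = Gd⁴/(8D³N_a) = (76.2×10³)(10.9⁴)/(8·57.0³·4) = 181.5 N/mm
Series: 1/k_eq = 1/181.5 + 1/66 + 1/49 = 0.041069; k_eq = 24.349 N/mm
F = k_eq·δ = 24.349·9.5 = 231.32 N

231 N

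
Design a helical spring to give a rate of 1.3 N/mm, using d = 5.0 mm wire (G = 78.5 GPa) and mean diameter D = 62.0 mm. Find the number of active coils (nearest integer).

N_a = Gd⁴/(8D³k) = (78.5×10³ × 5.0⁴)/(8 × 62.0³ × 1.3)
    = 4.90625e+07 / 2.47861e+06 = 19.79 → 20 coils

20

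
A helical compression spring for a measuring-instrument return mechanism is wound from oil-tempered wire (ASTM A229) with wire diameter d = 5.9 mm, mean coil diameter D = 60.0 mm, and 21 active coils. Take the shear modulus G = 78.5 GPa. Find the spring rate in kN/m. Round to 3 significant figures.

k = Gd⁴/(8D³N_a) = (78.5×10³ × 5.9⁴) / (8 × 60.0³ × 21)
  = 9.51213e+07 / 3.6288e+07 = 2.6213 N/mm

2.62 kN/m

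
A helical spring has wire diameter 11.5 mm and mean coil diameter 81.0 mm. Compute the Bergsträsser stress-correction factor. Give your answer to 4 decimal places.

C = D/d = 81.0/11.5 = 7.0435
K_B = (4C+2)/(4C−3) = 30.174/25.174 = 1.1986

1.1986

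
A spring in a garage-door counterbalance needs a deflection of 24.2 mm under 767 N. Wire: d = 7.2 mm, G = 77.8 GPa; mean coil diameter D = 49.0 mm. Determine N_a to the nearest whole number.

7

Required rate k = F/δ = 767/24.2 = 31.694 N/mm
N_a = Gd⁴/(8D³k) = (77.8×10³ × 7.2⁴)/(8 × 49.0³ × 31.694)
    = 2.09079e+08 / 2.98303e+07 = 7.009 → 7 coils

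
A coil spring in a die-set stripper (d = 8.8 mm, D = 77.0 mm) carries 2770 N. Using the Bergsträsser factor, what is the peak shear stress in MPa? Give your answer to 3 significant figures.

922 MPa

Spring index C = D/d = 77.0/8.8 = 8.7500
K_B = (4C+2)/(4C−3) = 37.000/32.000 = 1.1562
τ₀ = 8FD/(πd³) = 8·2770·77.0/(π·8.8³) = 1.70632e+06/2140.9 = 797.01 MPa
τ_max = K·τ₀ = 1.1562 × 797.01 = 921.54 MPa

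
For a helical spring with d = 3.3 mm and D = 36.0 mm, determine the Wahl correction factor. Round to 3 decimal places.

1.132

C = D/d = 36.0/3.3 = 10.9091
K_W = (4C−1)/(4C−4) + 0.615/C = 42.636/39.636 + 0.0564 = 1.1321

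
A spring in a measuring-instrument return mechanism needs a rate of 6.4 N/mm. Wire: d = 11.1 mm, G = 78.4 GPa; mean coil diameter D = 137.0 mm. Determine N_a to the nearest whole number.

N_a = Gd⁴/(8D³k) = (78.4×10³ × 11.1⁴)/(8 × 137.0³ × 6.4)
    = 1.19017e+09 / 1.31653e+08 = 9.04 → 9 coils

9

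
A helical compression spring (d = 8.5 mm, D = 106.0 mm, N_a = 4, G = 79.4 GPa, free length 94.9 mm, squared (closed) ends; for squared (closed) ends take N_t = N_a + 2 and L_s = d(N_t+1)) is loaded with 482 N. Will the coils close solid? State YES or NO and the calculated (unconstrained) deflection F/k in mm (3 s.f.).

k = Gd⁴/(8D³N_a) = (79.4×10³)(8.5⁴)/(8·106.0³·4) = 10.875 N/mm
N_t = 6; L_s = 8.5·7 = 59.5 mm; δ_solid = L₀ − L_s = 94.9 − 59.5 = 35.4 mm
δ = F/k = 482/10.875 = 44.322 mm
δ ≥ δ_solid → spring goes solid

YES, δ = 44.3 mm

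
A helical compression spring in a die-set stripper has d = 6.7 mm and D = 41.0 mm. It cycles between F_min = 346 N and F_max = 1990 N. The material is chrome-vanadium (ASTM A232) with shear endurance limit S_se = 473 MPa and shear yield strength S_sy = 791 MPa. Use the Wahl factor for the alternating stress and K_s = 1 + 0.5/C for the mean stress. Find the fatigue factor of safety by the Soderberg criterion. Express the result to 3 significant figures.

0.765

C = D/d = 41.0/6.7 = 6.1194; K_W = (4C−1)/(4C−4)+0.615/C = 1.2470; K_s = 1+0.5/C = 1.0817
F_a = (F_max−F_min)/2 = 822 N; F_m = (F_max+F_min)/2 = 1168 N
τ_a = K_W·8F_aD/(πd³) = 1.2470 × 285.35 = 355.83 MPa
τ_m = K_s·8F_mD/(πd³) = 1.0817 × 405.45 = 438.58 MPa
Soderberg: 1/n_f = τ_a/S_se + τ_m/S_sy = 355.83/473 + 438.58/791 = 0.75228 + 0.55447 = 1.3067
n_f = 1/1.3067 = 0.7653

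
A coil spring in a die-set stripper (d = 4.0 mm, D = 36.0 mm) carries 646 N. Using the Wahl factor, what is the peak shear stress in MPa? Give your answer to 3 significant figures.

1080 MPa

Spring index C = D/d = 36.0/4.0 = 9.0000
K_W = (4C−1)/(4C−4) + 0.615/C = 35.000/32.000 + 0.0683 = 1.1621
τ₀ = 8FD/(πd³) = 8·646·36.0/(π·4.0³) = 186048/201.06 = 925.33 MPa
τ_max = K·τ₀ = 1.1621 × 925.33 = 1075.3 MPa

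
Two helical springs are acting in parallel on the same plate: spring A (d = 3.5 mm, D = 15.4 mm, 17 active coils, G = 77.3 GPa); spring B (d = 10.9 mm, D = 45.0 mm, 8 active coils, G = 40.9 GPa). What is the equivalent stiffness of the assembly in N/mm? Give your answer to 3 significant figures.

k_A = Gd⁴/(8D³N_a) = (77.3×10³)(3.5⁴)/(8·15.4³·17) = 23.353 N/mm
k_B = Gd⁴/(8D³N_a) = (40.9×10³)(10.9⁴)/(8·45.0³·8) = 98.995 N/mm
Parallel: k_eq = 23.353 + 98.995 = 122.35 N/mm

122 N/mm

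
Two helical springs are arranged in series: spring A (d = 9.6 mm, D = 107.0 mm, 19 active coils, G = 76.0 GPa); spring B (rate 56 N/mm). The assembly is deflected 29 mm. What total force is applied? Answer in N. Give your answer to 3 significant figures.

k_A = Gd⁴/(8D³N_a) = (76.0×10³)(9.6⁴)/(8·107.0³·19) = 3.4666 N/mm
Series: 1/k_eq = 1/3.4666 + 1/56 = 0.30632; k_eq = 3.2645 N/mm
F = k_eq·δ = 3.2645·29 = 94.671 N

94.7 N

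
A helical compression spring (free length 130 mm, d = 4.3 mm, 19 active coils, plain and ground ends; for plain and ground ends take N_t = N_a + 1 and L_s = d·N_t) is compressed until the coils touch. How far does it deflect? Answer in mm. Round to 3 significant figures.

N_t = 20; L_s = 4.3·20 = 86 mm
δ_solid = L₀ − L_s = 130 − 86 = 44 mm

44.0 mm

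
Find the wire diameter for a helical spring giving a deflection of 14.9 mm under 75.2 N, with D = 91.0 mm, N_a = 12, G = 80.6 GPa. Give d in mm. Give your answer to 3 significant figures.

8.20 mm

Required rate k = F/δ = 75.2/14.9 = 5.047 N/mm
d = (8D³N_a·k / G)^(1/4) = (8·91.0³·12·5.047 / (80.6×10³))^0.25
  = (4529.9)^0.25 = 8.2039 mm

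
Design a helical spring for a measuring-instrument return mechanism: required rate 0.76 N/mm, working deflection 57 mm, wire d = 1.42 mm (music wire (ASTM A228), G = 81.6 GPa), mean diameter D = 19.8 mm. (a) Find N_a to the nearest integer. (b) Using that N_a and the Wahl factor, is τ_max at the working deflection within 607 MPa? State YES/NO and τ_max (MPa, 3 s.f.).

(a) 7 coils; (b) NO, τ_max = 844 MPa

N_a = Gd⁴/(8D³k) = (81.6×10³)(1.42⁴)/(8·19.8³·0.76) = 7.03 → N_a = 7
Actual rate k = Gd⁴/(8D³·7) = 0.76324 N/mm
Working load F = kδ = 0.76324·57 = 43.505 N
C = 19.8/1.42 = 13.9437; K_W = (4C−1)/(4C−4)+0.615/C = 1.1020
τ_max = K_W·8FD/(πd³) = 1.1020·766.08 = 844.26 MPa
τ_max > 607 MPa → exceeds allowable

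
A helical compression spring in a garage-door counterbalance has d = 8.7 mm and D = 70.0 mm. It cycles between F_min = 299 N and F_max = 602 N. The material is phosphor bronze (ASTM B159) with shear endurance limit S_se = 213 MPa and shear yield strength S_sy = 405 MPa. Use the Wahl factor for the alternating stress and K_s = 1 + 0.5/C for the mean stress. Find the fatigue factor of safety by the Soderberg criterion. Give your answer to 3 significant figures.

1.83

C = D/d = 70.0/8.7 = 8.0460; K_W = (4C−1)/(4C−4)+0.615/C = 1.1829; K_s = 1+0.5/C = 1.0621
F_a = (F_max−F_min)/2 = 151.5 N; F_m = (F_max+F_min)/2 = 450.5 N
τ_a = K_W·8F_aD/(πd³) = 1.1829 × 41.01 = 48.51 MPa
τ_m = K_s·8F_mD/(πd³) = 1.0621 × 121.95 = 129.53 MPa
Soderberg: 1/n_f = τ_a/S_se + τ_m/S_sy = 48.51/213 + 129.53/405 = 0.22775 + 0.31982 = 0.54757
n_f = 1/0.54757 = 1.826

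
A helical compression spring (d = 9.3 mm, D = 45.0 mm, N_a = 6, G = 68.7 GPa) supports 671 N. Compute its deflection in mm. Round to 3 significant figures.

5.71 mm

k = Gd⁴/(8D³N_a) = (68.7×10³)(9.3⁴)/(8·45.0³·6) = 117.49 N/mm
δ = F/k = 671 / 117.49 = 5.711 mm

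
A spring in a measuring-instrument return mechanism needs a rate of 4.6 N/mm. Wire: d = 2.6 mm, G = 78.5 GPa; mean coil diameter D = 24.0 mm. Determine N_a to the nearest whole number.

N_a = Gd⁴/(8D³k) = (78.5×10³ × 2.6⁴)/(8 × 24.0³ × 4.6)
    = 3.58726e+06 / 508723 = 7.051 → 7 coils

7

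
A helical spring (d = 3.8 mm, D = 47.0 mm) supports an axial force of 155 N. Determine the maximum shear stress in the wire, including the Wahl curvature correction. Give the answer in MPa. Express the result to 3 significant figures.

Spring index C = D/d = 47.0/3.8 = 12.3684
K_W = (4C−1)/(4C−4) + 0.615/C = 48.474/45.474 + 0.0497 = 1.1157
τ₀ = 8FD/(πd³) = 8·155·47.0/(π·3.8³) = 58280/172.39 = 338.08 MPa
τ_max = K·τ₀ = 1.1157 × 338.08 = 377.19 MPa

377 MPa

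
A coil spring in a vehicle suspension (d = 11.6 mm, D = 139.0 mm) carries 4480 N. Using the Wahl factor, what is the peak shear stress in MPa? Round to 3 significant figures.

1140 MPa

Spring index C = D/d = 139.0/11.6 = 11.9828
K_W = (4C−1)/(4C−4) + 0.615/C = 46.931/43.931 + 0.0513 = 1.1196
τ₀ = 8FD/(πd³) = 8·4480·139.0/(π·11.6³) = 4.98176e+06/4903.7 = 1015.9 MPa
τ_max = K·τ₀ = 1.1196 × 1015.9 = 1137.4 MPa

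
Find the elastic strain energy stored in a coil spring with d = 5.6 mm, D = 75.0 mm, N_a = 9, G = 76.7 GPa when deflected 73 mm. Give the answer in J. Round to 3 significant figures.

k = Gd⁴/(8D³N_a) = (76.7×10³)(5.6⁴)/(8·75.0³·9) = 2.4833 N/mm
U = ½kδ² = 0.5 × 2.4833 × 73² = 6616.8 N·mm = 6.6168 J

6.62 J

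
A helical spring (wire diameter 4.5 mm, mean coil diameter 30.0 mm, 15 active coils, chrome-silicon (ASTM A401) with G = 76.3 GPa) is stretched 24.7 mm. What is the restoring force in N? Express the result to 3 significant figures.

k = Gd⁴/(8D³N_a) = (76.3×10³)(4.5⁴)/(8·30.0³·15) = 9.6567 N/mm
F = k·δ = 9.6567 × 24.7 = 238.52 N

239 N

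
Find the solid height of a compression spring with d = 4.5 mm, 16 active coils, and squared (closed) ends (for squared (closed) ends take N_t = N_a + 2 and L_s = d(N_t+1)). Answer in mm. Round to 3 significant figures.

squared (closed) ends: N_t = N_a + 2 = 16 + 2 = 18
L_s = d·(N_t+1) = 4.5 × 19 = 85.5 mm

85.5 mm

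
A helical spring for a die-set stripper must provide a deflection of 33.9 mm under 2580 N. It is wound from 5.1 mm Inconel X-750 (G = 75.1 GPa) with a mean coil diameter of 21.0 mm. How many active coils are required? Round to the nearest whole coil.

Required rate k = F/δ = 2580/33.9 = 76.106 N/mm
N_a = Gd⁴/(8D³k) = (75.1×10³ × 5.1⁴)/(8 × 21.0³ × 76.106)
    = 5.08067e+07 / 5.63856e+06 = 9.011 → 9 coils

9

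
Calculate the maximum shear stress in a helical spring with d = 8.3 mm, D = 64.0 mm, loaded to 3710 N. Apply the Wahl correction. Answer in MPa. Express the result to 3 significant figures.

Spring index C = D/d = 64.0/8.3 = 7.7108
K_W = (4C−1)/(4C−4) + 0.615/C = 29.843/26.843 + 0.0798 = 1.1915
τ₀ = 8FD/(πd³) = 8·3710·64.0/(π·8.3³) = 1.89952e+06/1796.3 = 1057.4 MPa
τ_max = K·τ₀ = 1.1915 × 1057.4 = 1260 MPa

1260 MPa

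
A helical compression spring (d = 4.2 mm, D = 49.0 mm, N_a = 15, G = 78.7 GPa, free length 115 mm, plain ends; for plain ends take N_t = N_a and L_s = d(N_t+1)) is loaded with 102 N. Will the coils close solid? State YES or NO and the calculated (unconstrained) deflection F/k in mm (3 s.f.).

YES, δ = 58.8 mm

k = Gd⁴/(8D³N_a) = (78.7×10³)(4.2⁴)/(8·49.0³·15) = 1.7346 N/mm
N_t = 15; L_s = 4.2·16 = 67.2 mm; δ_solid = L₀ − L_s = 115 − 67.2 = 47.8 mm
δ = F/k = 102/1.7346 = 58.803 mm
δ ≥ δ_solid → spring goes solid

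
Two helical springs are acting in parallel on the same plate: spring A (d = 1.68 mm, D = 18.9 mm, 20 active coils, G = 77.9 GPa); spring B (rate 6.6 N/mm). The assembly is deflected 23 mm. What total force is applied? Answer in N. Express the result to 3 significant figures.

k_A = Gd⁴/(8D³N_a) = (77.9×10³)(1.68⁴)/(8·18.9³·20) = 0.57447 N/mm
Parallel: k_eq = 0.57447 + 6.6 = 7.1745 N/mm
F = k_eq·δ = 7.1745·23 = 165.01 N

165 N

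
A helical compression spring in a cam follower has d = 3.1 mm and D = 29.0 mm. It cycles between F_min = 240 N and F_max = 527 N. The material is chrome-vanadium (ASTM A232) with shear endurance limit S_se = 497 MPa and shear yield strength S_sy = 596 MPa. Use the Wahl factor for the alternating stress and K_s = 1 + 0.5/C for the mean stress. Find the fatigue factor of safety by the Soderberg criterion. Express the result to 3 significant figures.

0.399

C = D/d = 29.0/3.1 = 9.3548; K_W = (4C−1)/(4C−4)+0.615/C = 1.1555; K_s = 1+0.5/C = 1.0534
F_a = (F_max−F_min)/2 = 143.5 N; F_m = (F_max+F_min)/2 = 383.5 N
τ_a = K_W·8F_aD/(πd³) = 1.1555 × 355.72 = 411.03 MPa
τ_m = K_s·8F_mD/(πd³) = 1.0534 × 950.65 = 1001.5 MPa
Soderberg: 1/n_f = τ_a/S_se + τ_m/S_sy = 411.03/497 + 1001.5/596 = 0.82703 + 1.68029 = 2.5073
n_f = 1/2.5073 = 0.3988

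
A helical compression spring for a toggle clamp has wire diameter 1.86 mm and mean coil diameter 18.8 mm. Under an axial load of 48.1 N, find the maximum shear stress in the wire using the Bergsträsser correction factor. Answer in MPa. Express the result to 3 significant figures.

Spring index C = D/d = 18.8/1.86 = 10.1075
K_B = (4C+2)/(4C−3) = 42.430/37.430 = 1.1336
τ₀ = 8FD/(πd³) = 8·48.1·18.8/(π·1.86³) = 7234.24/20.216 = 357.85 MPa
τ_max = K·τ₀ = 1.1336 × 357.85 = 405.66 MPa

406 MPa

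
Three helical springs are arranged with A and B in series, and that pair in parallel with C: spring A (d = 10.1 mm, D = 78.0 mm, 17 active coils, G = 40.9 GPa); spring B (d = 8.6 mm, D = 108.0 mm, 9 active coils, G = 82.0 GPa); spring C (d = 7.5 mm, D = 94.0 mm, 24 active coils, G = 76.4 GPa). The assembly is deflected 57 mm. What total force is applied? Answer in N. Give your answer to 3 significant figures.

k_A = Gd⁴/(8D³N_a) = (40.9×10³)(10.1⁴)/(8·78.0³·17) = 6.5946 N/mm
k_B = Gd⁴/(8D³N_a) = (82.0×10³)(8.6⁴)/(8·108.0³·9) = 4.9454 N/mm
k_C = Gd⁴/(8D³N_a) = (76.4×10³)(7.5⁴)/(8·94.0³·24) = 1.5158 N/mm
Springs A,B series: k_AB = 1/(1/6.5946+1/4.9454) = 2.8261 N/mm; parallel with C: k_eq = 2.8261+1.5158 = 4.3419 N/mm
F = k_eq·δ = 4.3419·57 = 247.49 N

247 N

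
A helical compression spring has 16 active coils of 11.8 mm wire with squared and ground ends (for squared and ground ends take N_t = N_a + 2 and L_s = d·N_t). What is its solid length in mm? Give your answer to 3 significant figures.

212 mm

squared and ground ends: N_t = N_a + 2 = 16 + 2 = 18
L_s = d·N_t = 11.8 × 18 = 212.4 mm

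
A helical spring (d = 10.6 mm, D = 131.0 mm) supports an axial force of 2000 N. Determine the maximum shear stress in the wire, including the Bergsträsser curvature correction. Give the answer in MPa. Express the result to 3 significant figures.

Spring index C = D/d = 131.0/10.6 = 12.3585
K_B = (4C+2)/(4C−3) = 51.434/46.434 = 1.1077
τ₀ = 8FD/(πd³) = 8·2000·131.0/(π·10.6³) = 2.096e+06/3741.7 = 560.18 MPa
τ_max = K·τ₀ = 1.1077 × 560.18 = 620.49 MPa

620 MPa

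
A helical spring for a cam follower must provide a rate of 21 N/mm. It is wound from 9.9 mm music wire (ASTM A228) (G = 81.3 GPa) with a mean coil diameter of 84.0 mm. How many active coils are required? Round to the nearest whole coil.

8

N_a = Gd⁴/(8D³k) = (81.3×10³ × 9.9⁴)/(8 × 84.0³ × 21)
    = 7.80965e+08 / 9.95743e+07 = 7.843 → 8 coils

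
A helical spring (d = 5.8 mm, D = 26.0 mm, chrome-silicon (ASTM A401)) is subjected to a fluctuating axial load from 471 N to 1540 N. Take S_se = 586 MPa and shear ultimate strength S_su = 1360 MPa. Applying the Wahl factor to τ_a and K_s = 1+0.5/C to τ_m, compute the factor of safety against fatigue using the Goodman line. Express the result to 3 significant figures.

C = D/d = 26.0/5.8 = 4.4828; K_W = (4C−1)/(4C−4)+0.615/C = 1.3525; K_s = 1+0.5/C = 1.1115
F_a = (F_max−F_min)/2 = 534.5 N; F_m = (F_max+F_min)/2 = 1005.5 N
τ_a = K_W·8F_aD/(πd³) = 1.3525 × 181.37 = 245.32 MPa
τ_m = K_s·8F_mD/(πd³) = 1.1115 × 341.2 = 379.26 MPa
Goodman: 1/n_f = τ_a/S_se + τ_m/S_su = 245.32/586 + 379.26/1360 = 0.41863 + 0.27887 = 0.6975
n_f = 1/0.6975 = 1.434

1.43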